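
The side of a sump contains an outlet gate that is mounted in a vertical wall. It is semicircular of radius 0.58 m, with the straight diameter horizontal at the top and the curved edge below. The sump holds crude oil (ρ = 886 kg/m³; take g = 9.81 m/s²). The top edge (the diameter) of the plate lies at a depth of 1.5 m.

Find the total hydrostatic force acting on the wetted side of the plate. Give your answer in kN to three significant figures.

γ = ρg = 886 × 9.81 / 1000 = 8.69166 kN/m³.
The centroid of a semicircle lies 4r/(3π) = 0.24616 m from the diameter, here below the top edge, so the centroid depth is h_c = 1.5 + 0.24616 = 1.74616 m.
A = πr²/2 = π × 0.58²/2 = 0.528416 m².
Resultant F = γ·h_c·A = 8.69166 × 1.74616 × 0.528416 = 8.01978 kN.

F ≈ 8.02 kN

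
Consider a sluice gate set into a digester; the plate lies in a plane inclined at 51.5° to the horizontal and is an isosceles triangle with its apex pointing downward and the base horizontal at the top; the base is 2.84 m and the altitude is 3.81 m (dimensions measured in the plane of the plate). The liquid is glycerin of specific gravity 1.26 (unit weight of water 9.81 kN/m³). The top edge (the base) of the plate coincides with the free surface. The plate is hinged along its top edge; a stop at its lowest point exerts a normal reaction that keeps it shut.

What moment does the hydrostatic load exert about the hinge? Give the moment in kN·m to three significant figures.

M ≈ 127 kN·m

γ = 1.26 × 9.81 = 12.3606 kN/m³.
Let θ = 51.5° be the plate's angle to the horizontal; measure y along the incline from where the plane meets the free surface. Vertical depth h = y·sinθ with sinθ = 0.782608.
With the apex down, the centroid sits h/3 = 3.81/3 = 1.27 m below the base (the top edge), so y_c = 1.27 m and h_c = 1.27 × 0.782608 = 0.993912 m.
A = ½ × 2.84 × 3.81 = 5.4102 m².
Resultant F = γ·h_c·A = 12.3606 × 0.993912 × 5.4102 = 66.4662 kN.
I_c = b·h³/36 = 2.84 × 3.81³/36 = 4.36306 m⁴.
Centre of pressure: y_p = y_c + I_c/(y_c·A) = 1.27 + 4.36306/(1.27 × 5.4102) = 1.27 + 0.635001 = 1.905 m along the plane.
The resultant acts 1.27 + 0.635001 = 1.905 m (along the plate) below the hinge at the top edge, so the moment about the hinge is M = F × 1.905 = 66.4662 × 1.905 = 126.618 kN·m.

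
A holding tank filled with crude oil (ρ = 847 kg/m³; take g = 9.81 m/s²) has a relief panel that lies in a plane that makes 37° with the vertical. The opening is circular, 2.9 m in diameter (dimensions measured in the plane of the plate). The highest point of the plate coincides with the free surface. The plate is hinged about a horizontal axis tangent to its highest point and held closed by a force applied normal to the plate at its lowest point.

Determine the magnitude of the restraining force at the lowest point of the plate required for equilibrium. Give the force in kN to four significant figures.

γ = ρg = 847 × 9.81 / 1000 = 8.30907 kN/m³.
The plate makes 37° with the vertical, i.e. θ = 90° − 37° = 53° to the horizontal. Measuring y along the incline from the free-surface line, vertical depth h = y·sinθ with sinθ = 0.798636.
The centroid is at the centre, 1.45 m below the top of the plate, so y_c = 1.45 m and h_c = 1.45 × 0.798636 = 1.15802 m.
A = π(1.45)² = 6.6052 m².
Resultant F = γ·h_c·A = 8.30907 × 1.15802 × 6.6052 = 63.5557 kN.
I_c = πr⁴/4 = π × 1.45⁴/4 = 3.47186 m⁴.
Centre of pressure: y_p = y_c + I_c/(y_c·A) = 1.45 + 3.47186/(1.45 × 6.6052) = 1.45 + 0.3625 = 1.8125 m along the plane.
The resultant acts 1.45 + 0.3625 = 1.8125 m (along the plate) below the hinge at the top edge, so the moment about the hinge is M = F × 1.8125 = 63.5557 × 1.8125 = 115.195 kN·m.
A normal force at the bottom, 2.9 m from the hinge, must supply this moment: P = 115.195/2.9 = 39.7224 kN.

P ≈ 39.72 kN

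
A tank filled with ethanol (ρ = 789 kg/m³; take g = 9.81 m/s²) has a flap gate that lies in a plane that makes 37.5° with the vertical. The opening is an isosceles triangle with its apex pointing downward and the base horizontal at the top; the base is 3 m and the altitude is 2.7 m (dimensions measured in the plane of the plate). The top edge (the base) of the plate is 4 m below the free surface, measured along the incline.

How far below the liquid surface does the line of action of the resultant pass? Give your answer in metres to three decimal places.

h_p = 3.953 m

γ = ρg = 789 × 9.81 / 1000 = 7.74009 kN/m³.
The plate makes 37.5° with the vertical, i.e. θ = 90° − 37.5° = 52.5° to the horizontal. Measuring y along the incline from the free-surface line, vertical depth h = y·sinθ with sinθ = 0.793353.
With the apex down, the centroid sits h/3 = 2.7/3 = 0.9 m below the base (the top edge), so y_c = 4 + 0.9 = 4.9 m and h_c = 4.9 × 0.793353 = 3.88743 m.
A = ½ × 3 × 2.7 = 4.05 m².
Resultant F = γ·h_c·A = 7.74009 × 3.88743 × 4.05 = 121.861 kN.
I_c = b·h³/36 = 3 × 2.7³/36 = 1.64025 m⁴.
Centre of pressure: y_p = y_c + I_c/(y_c·A) = 4.9 + 1.64025/(4.9 × 4.05) = 4.9 + 0.0826531 = 4.98265 m along the plane.
Vertically, h_p = y_p·sinθ = 4.98265 × 0.793353 = 3.953 m.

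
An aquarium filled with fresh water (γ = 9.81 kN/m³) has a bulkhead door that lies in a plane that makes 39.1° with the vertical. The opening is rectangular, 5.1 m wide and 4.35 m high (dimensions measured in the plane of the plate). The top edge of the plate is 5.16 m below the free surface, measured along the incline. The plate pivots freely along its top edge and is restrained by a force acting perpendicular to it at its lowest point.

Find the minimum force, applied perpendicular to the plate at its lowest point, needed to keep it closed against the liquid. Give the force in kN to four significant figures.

γ = 9.81 kN/m³.
The plate makes 39.1° with the vertical, i.e. θ = 90° − 39.1° = 50.9° to the horizontal. Measuring y along the incline from the free-surface line, vertical depth h = y·sinθ with sinθ = 0.776046.
The centroid lies 4.35/2 = 2.175 m below the top edge, so y_c = 5.16 + 2.175 = 7.335 m and h_c = 7.335 × 0.776046 = 5.6923 m.
A = 5.1 × 4.35 = 22.185 m².
Resultant F = γ·h_c·A = 9.81 × 5.6923 × 22.185 = 1238.84 kN.
I_c = b·h³/12 = 5.1 × 4.35³/12 = 34.983 m⁴.
Centre of pressure: y_p = y_c + I_c/(y_c·A) = 7.335 + 34.983/(7.335 × 22.185) = 7.335 + 0.21498 = 7.54998 m along the plane.
The resultant acts 2.175 + 0.21498 = 2.38998 m (along the plate) below the hinge at the top edge, so the moment about the hinge is M = F × 2.38998 = 1238.84 × 2.38998 = 2960.8 kN·m.
A normal force at the bottom, 4.35 m from the hinge, must supply this moment: P = 2960.8/4.35 = 680.644 kN.

P ≈ 680.6 kN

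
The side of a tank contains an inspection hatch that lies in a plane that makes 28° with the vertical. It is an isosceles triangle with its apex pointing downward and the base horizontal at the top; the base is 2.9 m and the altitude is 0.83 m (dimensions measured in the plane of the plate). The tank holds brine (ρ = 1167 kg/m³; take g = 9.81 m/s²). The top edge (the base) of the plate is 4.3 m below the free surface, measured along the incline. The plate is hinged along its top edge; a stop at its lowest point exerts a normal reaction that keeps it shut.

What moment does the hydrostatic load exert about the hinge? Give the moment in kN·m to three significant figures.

γ = ρg = 1167 × 9.81 / 1000 = 11.44827 kN/m³.
The plate makes 28° with the vertical, i.e. θ = 90° − 28° = 62° to the horizontal. Measuring y along the incline from the free-surface line, vertical depth h = y·sinθ with sinθ = 0.882948.
With the apex down, the centroid sits h/3 = 0.83/3 = 0.276667 m below the base (the top edge), so y_c = 4.3 + 0.276667 = 4.57667 m and h_c = 4.57667 × 0.882948 = 4.04096 m.
A = ½ × 2.9 × 0.83 = 1.2035 m².
Resultant F = γ·h_c·A = 11.44827 × 4.04096 × 1.2035 = 55.6763 kN.
I_c = b·h³/36 = 2.9 × 0.83³/36 = 0.0460606 m⁴.
Centre of pressure: y_p = y_c + I_c/(y_c·A) = 4.57667 + 0.0460606/(4.57667 × 1.2035) = 4.57667 + 0.00836246 = 4.58503 m along the plane.
The resultant acts 0.276667 + 0.00836246 = 0.285029 m (along the plate) below the hinge at the top edge, so the moment about the hinge is M = F × 0.285029 = 55.6763 × 0.285029 = 15.8694 kN·m.

M ≈ 15.9 kN·m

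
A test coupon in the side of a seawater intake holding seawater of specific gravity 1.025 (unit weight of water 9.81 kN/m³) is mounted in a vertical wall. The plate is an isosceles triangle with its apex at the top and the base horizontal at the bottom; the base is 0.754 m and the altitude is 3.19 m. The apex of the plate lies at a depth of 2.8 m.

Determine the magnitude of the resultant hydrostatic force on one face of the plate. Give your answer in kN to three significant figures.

F ≈ 59.6 kN

γ = 1.025 × 9.81 = 10.05525 kN/m³.
With the apex up, the centroid sits 2h/3 = 2 × 3.19/3 = 2.12667 m below the apex, so the centroid depth is h_c = 2.8 + 2.12667 = 4.92667 m.
A = ½ × 0.754 × 3.19 = 1.20263 m².
Resultant F = γ·h_c·A = 10.05525 × 4.92667 × 1.20263 = 59.577 kN.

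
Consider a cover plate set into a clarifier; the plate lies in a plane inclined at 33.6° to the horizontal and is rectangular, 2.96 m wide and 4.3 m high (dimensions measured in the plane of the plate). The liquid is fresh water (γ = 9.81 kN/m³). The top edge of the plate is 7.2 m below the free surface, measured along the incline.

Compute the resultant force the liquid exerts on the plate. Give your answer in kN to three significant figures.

γ = 9.81 kN/m³.
Let θ = 33.6° be the plate's angle to the horizontal; measure y along the incline from where the plane meets the free surface. Vertical depth h = y·sinθ with sinθ = 0.553392.
The centroid lies 4.3/2 = 2.15 m below the top edge, so y_c = 7.2 + 2.15 = 9.35 m and h_c = 9.35 × 0.553392 = 5.17422 m.
A = 2.96 × 4.3 = 12.728 m².
Resultant F = γ·h_c·A = 9.81 × 5.17422 × 12.728 = 646.062 kN.

F ≈ 646 kN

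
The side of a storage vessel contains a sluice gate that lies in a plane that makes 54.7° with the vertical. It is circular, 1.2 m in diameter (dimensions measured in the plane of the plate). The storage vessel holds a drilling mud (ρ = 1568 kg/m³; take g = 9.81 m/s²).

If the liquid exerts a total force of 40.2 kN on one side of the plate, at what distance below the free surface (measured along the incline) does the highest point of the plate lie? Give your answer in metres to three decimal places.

y_top ≈ 3.399 m

γ = ρg = 1568 × 9.81 / 1000 = 15.38208 kN/m³.
A = π(0.6)² = 1.13097 m².
From F = γ·h_c·A, the centroid depth is h_c = 40.2/(15.38208 × 1.13097) = 2.31079 m.
The plate makes 54.7° with the vertical, i.e. θ = 90° − 54.7° = 35.3° to the horizontal. Measuring y along the incline from the free-surface line, vertical depth h = y·sinθ with sinθ = 0.577858.
Along the incline, y_c = h_c/sinθ = 2.31079/0.577858 = 3.99889 m.
The centroid is at the centre, 0.6 m below the top of the plate, so the highest point sits at y_top = 3.99889 − 0.6 = 3.39889 m along the incline.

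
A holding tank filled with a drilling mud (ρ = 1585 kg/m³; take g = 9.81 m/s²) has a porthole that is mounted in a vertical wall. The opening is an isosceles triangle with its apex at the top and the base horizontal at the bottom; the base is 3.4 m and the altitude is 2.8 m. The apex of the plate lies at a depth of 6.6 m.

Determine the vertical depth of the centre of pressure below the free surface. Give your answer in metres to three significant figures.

h_p = 8.52 m

γ = ρg = 1585 × 9.81 / 1000 = 15.54885 kN/m³.
With the apex up, the centroid sits 2h/3 = 2 × 2.8/3 = 1.86667 m below the apex, so the centroid depth is h_c = 6.6 + 1.86667 = 8.46667 m.
A = ½ × 3.4 × 2.8 = 4.76 m².
Resultant F = γ·h_c·A = 15.54885 × 8.46667 × 4.76 = 626.64 kN.
I_c = b·h³/36 = 3.4 × 2.8³/36 = 2.07324 m⁴.
Centre of pressure: y_p = y_c + I_c/(y_c·A) = 8.46667 + 2.07324/(8.46667 × 4.76) = 8.46667 + 0.0514434 = 8.51811 m along the plane.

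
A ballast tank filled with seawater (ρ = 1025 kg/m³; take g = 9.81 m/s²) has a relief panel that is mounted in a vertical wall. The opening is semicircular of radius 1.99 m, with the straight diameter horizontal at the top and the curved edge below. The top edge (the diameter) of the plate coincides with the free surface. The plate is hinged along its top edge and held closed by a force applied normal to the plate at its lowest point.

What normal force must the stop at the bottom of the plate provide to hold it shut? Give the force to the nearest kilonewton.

γ = ρg = 1025 × 9.81 / 1000 = 10.05525 kN/m³.
The centroid of a semicircle lies 4r/(3π) = 0.844582 m from the diameter, here below the top edge, so the centroid depth is h_c = 0.844582 m.
A = πr²/2 = π × 1.99²/2 = 6.22051 m².
Resultant F = γ·h_c·A = 10.05525 × 0.844582 × 6.22051 = 52.8276 kN.
I_c = (π/8 − 8/(9π))·r⁴ = 0.109757 × 1.99⁴ = 1.72125 m⁴.
Centre of pressure: y_p = y_c + I_c/(y_c·A) = 0.844582 + 1.72125/(0.844582 × 6.22051) = 0.844582 + 0.327624 = 1.17221 m along the plane.
The resultant acts 0.844582 + 0.327624 = 1.17221 m (along the plate) below the hinge at the top edge, so the moment about the hinge is M = F × 1.17221 = 52.8276 × 1.17221 = 61.925 kN·m.
A normal force at the bottom, 1.99 m from the hinge, must supply this moment: P = 61.925/1.99 = 31.1181 kN.

P ≈ 31 kN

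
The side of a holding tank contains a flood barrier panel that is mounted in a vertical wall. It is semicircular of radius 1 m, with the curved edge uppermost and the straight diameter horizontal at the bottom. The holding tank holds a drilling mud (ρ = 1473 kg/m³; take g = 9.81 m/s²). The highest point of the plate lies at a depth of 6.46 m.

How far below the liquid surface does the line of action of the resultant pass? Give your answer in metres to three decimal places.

h_p = 7.046 m

γ = ρg = 1473 × 9.81 / 1000 = 14.45013 kN/m³.
The centroid lies 4r/(3π) = 0.424413 m above the diameter, so r − 4r/(3π) = 1 − 0.424413 = 0.575587 m below the topmost point, so the centroid depth is h_c = 6.46 + 0.575587 = 7.03559 m.
A = πr²/2 = π × 1²/2 = 1.5708 m².
Resultant F = γ·h_c·A = 14.45013 × 7.03559 × 1.5708 = 159.696 kN.
I_c = (π/8 − 8/(9π))·r⁴ = 0.109757 × 1⁴ = 0.109757 m⁴.
Centre of pressure: y_p = y_c + I_c/(y_c·A) = 7.03559 + 0.109757/(7.03559 × 1.5708) = 7.03559 + 0.00993141 = 7.04552 m along the plane.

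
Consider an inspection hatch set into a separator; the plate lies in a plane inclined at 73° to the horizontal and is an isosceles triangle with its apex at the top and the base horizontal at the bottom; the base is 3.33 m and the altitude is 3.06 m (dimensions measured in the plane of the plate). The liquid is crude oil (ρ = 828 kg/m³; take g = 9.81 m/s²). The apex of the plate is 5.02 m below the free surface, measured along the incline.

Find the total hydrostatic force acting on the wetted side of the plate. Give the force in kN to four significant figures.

F ≈ 279.4 kN

γ = ρg = 828 × 9.81 / 1000 = 8.12268 kN/m³.
Let θ = 73° be the plate's angle to the horizontal; measure y along the incline from where the plane meets the free surface. Vertical depth h = y·sinθ with sinθ = 0.956305.
With the apex up, the centroid sits 2h/3 = 2 × 3.06/3 = 2.04 m below the apex, so y_c = 5.02 + 2.04 = 7.06 m and h_c = 7.06 × 0.956305 = 6.75151 m.
A = ½ × 3.33 × 3.06 = 5.0949 m².
Resultant F = γ·h_c·A = 8.12268 × 6.75151 × 5.0949 = 279.406 kN.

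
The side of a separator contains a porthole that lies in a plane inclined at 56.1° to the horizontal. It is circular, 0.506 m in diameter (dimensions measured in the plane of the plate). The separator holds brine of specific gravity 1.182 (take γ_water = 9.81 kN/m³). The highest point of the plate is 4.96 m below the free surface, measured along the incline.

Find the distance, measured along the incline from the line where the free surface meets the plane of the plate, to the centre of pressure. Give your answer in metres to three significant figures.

γ = 1.182 × 9.81 = 11.59542 kN/m³.
Let θ = 56.1° be the plate's angle to the horizontal; measure y along the incline from where the plane meets the free surface. Vertical depth h = y·sinθ with sinθ = 0.830012.
The centroid is at the centre, 0.253 m below the top of the plate, so y_c = 4.96 + 0.253 = 5.213 m and h_c = 5.213 × 0.830012 = 4.32685 m.
A = π(0.253)² = 0.20109 m².
Resultant F = γ·h_c·A = 11.59542 × 4.32685 × 0.20109 = 10.089 kN.
I_c = πr⁴/4 = π × 0.253⁴/4 = 0.0032179 m⁴.
Centre of pressure: y_p = y_c + I_c/(y_c·A) = 5.213 + 0.0032179/(5.213 × 0.20109) = 5.213 + 0.00306969 = 5.21607 m along the plane.

y_p = 5.22 m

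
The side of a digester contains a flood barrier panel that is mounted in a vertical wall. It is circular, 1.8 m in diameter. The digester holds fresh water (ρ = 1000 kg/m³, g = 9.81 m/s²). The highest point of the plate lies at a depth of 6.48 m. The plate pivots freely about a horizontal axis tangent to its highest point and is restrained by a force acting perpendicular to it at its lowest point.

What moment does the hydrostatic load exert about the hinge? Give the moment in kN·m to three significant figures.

γ = ρg = 1000 × 9.81 = 9810 N/m³ = 9.81 kN/m³.
The centroid is at the centre, 0.9 m below the top of the plate, so the centroid depth is h_c = 6.48 + 0.9 = 7.38 m.
A = π(0.9)² = 2.54469 m².
Resultant F = γ·h_c·A = 9.81 × 7.38 × 2.54469 = 184.23 kN.
I_c = πr⁴/4 = π × 0.9⁴/4 = 0.5153 m⁴.
Centre of pressure: y_p = y_c + I_c/(y_c·A) = 7.38 + 0.5153/(7.38 × 2.54469) = 7.38 + 0.027439 = 7.40744 m along the plane.
The resultant acts 0.9 + 0.027439 = 0.927439 m (along the plate) below the hinge at the top edge, so the moment about the hinge is M = F × 0.927439 = 184.23 × 0.927439 = 170.862 kN·m.

M ≈ 171 kN·m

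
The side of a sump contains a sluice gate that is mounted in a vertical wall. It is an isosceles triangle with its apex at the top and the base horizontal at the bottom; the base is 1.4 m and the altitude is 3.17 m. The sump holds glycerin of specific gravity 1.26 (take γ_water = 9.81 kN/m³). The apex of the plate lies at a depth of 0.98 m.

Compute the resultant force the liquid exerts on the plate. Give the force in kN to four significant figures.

γ = 1.26 × 9.81 = 12.3606 kN/m³.
With the apex up, the centroid sits 2h/3 = 2 × 3.17/3 = 2.11333 m below the apex, so the centroid depth is h_c = 0.98 + 2.11333 = 3.09333 m.
A = ½ × 1.4 × 3.17 = 2.219 m².
Resultant F = γ·h_c·A = 12.3606 × 3.09333 × 2.219 = 84.8444 kN.

F ≈ 84.84 kN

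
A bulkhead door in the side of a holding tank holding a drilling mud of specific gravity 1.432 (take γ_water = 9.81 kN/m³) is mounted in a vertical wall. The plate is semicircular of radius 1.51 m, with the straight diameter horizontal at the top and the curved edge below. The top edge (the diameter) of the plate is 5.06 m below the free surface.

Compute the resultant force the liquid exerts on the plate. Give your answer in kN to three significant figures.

γ = 1.432 × 9.81 = 14.04792 kN/m³.
The centroid of a semicircle lies 4r/(3π) = 0.640864 m from the diameter, here below the top edge, so the centroid depth is h_c = 5.06 + 0.640864 = 5.70086 m.
A = πr²/2 = π × 1.51²/2 = 3.58157 m².
Resultant F = γ·h_c·A = 14.04792 × 5.70086 × 3.58157 = 286.831 kN.

F ≈ 287 kN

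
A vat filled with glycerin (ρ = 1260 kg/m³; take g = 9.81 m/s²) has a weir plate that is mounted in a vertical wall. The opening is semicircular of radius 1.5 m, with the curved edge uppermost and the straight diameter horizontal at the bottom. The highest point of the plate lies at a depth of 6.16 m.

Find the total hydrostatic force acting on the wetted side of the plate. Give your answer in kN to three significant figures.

F ≈ 307 kN

γ = ρg = 1260 × 9.81 / 1000 = 12.3606 kN/m³.
The centroid lies 4r/(3π) = 0.63662 m above the diameter, so r − 4r/(3π) = 1.5 − 0.63662 = 0.86338 m below the topmost point, so the centroid depth is h_c = 6.16 + 0.86338 = 7.02338 m.
A = πr²/2 = π × 1.5²/2 = 3.53429 m².
Resultant F = γ·h_c·A = 12.3606 × 7.02338 × 3.53429 = 306.823 kN.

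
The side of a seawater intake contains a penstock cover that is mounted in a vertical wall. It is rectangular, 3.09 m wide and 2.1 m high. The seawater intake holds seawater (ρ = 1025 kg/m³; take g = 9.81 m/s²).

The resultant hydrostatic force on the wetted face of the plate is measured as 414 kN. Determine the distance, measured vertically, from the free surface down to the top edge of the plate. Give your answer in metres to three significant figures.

γ = ρg = 1025 × 9.81 / 1000 = 10.05525 kN/m³.
A = 3.09 × 2.1 = 6.489 m².
From F = γ·h_c·A, the centroid depth is h_c = 414/(10.05525 × 6.489) = 6.34497 m.
The centroid lies 2.1/2 = 1.05 m below the top edge, so the top edge sits at h_top = 6.34497 − 1.05 = 5.29497 m below the surface.

d_top ≈ 5.29 m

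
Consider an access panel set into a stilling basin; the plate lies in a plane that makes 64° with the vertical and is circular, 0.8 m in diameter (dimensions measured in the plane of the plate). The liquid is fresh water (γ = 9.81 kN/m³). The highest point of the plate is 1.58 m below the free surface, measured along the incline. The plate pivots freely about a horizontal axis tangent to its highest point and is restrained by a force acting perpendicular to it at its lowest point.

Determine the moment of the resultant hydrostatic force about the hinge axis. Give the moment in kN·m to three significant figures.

γ = 9.81 kN/m³.
The plate makes 64° with the vertical, i.e. θ = 90° − 64° = 26° to the horizontal. Measuring y along the incline from the free-surface line, vertical depth h = y·sinθ with sinθ = 0.438371.
The centroid is at the centre, 0.4 m below the top of the plate, so y_c = 1.58 + 0.4 = 1.98 m and h_c = 1.98 × 0.438371 = 0.867975 m.
A = π(0.4)² = 0.502655 m².
Resultant F = γ·h_c·A = 9.81 × 0.867975 × 0.502655 = 4.28002 kN.
I_c = πr⁴/4 = π × 0.4⁴/4 = 0.0201062 m⁴.
Centre of pressure: y_p = y_c + I_c/(y_c·A) = 1.98 + 0.0201062/(1.98 × 0.502655) = 1.98 + 0.020202 = 2.0002 m along the plane.
The resultant acts 0.4 + 0.020202 = 0.420202 m (along the plate) below the hinge at the top edge, so the moment about the hinge is M = F × 0.420202 = 4.28002 × 0.420202 = 1.79847 kN·m.

M ≈ 1.80 kN·m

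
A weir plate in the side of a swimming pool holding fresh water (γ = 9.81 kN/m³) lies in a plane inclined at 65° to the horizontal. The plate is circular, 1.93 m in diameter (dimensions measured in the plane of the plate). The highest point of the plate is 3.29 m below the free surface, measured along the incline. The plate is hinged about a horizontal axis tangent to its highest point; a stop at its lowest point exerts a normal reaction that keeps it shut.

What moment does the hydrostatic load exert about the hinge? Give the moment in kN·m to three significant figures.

γ = 9.81 kN/m³.
Let θ = 65° be the plate's angle to the horizontal; measure y along the incline from where the plane meets the free surface. Vertical depth h = y·sinθ with sinθ = 0.906308.
The centroid is at the centre, 0.965 m below the top of the plate, so y_c = 3.29 + 0.965 = 4.255 m and h_c = 4.255 × 0.906308 = 3.85634 m.
A = π(0.965)² = 2.92553 m².
Resultant F = γ·h_c·A = 9.81 × 3.85634 × 2.92553 = 110.675 kN.
I_c = πr⁴/4 = π × 0.965⁴/4 = 0.681082 m⁴.
Centre of pressure: y_p = y_c + I_c/(y_c·A) = 4.255 + 0.681082/(4.255 × 2.92553) = 4.255 + 0.0547136 = 4.30971 m along the plane.
The resultant acts 0.965 + 0.0547136 = 1.01971 m (along the plate) below the hinge at the top edge, so the moment about the hinge is M = F × 1.01971 = 110.675 × 1.01971 = 112.856 kN·m.

M ≈ 113 kN·m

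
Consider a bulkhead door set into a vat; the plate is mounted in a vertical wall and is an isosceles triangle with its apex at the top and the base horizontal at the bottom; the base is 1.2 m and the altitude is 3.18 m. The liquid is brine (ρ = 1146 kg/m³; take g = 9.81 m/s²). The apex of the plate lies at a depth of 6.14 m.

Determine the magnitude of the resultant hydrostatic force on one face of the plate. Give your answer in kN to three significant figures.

F ≈ 177 kN

γ = ρg = 1146 × 9.81 / 1000 = 11.24226 kN/m³.
With the apex up, the centroid sits 2h/3 = 2 × 3.18/3 = 2.12 m below the apex, so the centroid depth is h_c = 6.14 + 2.12 = 8.26 m.
A = ½ × 1.2 × 3.18 = 1.908 m².
Resultant F = γ·h_c·A = 11.24226 × 8.26 × 1.908 = 177.179 kN.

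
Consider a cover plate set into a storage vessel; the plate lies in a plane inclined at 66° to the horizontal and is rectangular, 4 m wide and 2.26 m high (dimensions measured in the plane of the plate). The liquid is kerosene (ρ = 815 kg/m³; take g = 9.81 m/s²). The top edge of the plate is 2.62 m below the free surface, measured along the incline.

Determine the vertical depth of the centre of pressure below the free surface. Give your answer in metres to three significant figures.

γ = ρg = 815 × 9.81 / 1000 = 7.99515 kN/m³.
Let θ = 66° be the plate's angle to the horizontal; measure y along the incline from where the plane meets the free surface. Vertical depth h = y·sinθ with sinθ = 0.913545.
The centroid lies 2.26/2 = 1.13 m below the top edge, so y_c = 2.62 + 1.13 = 3.75 m and h_c = 3.75 × 0.913545 = 3.42579 m.
A = 4 × 2.26 = 9.04 m².
Resultant F = γ·h_c·A = 7.99515 × 3.42579 × 9.04 = 247.603 kN.
I_c = b·h³/12 = 4 × 2.26³/12 = 3.84773 m⁴.
Centre of pressure: y_p = y_c + I_c/(y_c·A) = 3.75 + 3.84773/(3.75 × 9.04) = 3.75 + 0.113502 = 3.8635 m along the plane.
Vertically, h_p = y_p·sinθ = 3.8635 × 0.913545 = 3.52948 m.

h_p = 3.53 m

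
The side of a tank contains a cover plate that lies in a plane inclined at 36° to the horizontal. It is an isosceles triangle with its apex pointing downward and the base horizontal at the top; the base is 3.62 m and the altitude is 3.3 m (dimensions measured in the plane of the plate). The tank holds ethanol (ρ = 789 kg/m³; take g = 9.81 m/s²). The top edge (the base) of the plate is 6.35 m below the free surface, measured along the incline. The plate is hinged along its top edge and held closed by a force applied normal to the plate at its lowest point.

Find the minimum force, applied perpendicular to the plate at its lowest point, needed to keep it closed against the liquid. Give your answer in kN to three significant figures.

γ = ρg = 789 × 9.81 / 1000 = 7.74009 kN/m³.
Let θ = 36° be the plate's angle to the horizontal; measure y along the incline from where the plane meets the free surface. Vertical depth h = y·sinθ with sinθ = 0.587785.
With the apex down, the centroid sits h/3 = 3.3/3 = 1.1 m below the base (the top edge), so y_c = 6.35 + 1.1 = 7.45 m and h_c = 7.45 × 0.587785 = 4.379 m.
A = ½ × 3.62 × 3.3 = 5.973 m².
Resultant F = γ·h_c·A = 7.74009 × 4.379 × 5.973 = 202.448 kN.
I_c = b·h³/36 = 3.62 × 3.3³/36 = 3.61366 m⁴.
Centre of pressure: y_p = y_c + I_c/(y_c·A) = 7.45 + 3.61366/(7.45 × 5.973) = 7.45 + 0.0812079 = 7.53121 m along the plane.
The resultant acts 1.1 + 0.0812079 = 1.18121 m (along the plate) below the hinge at the top edge, so the moment about the hinge is M = F × 1.18121 = 202.448 × 1.18121 = 239.134 kN·m.
A normal force at the bottom, 3.3 m from the hinge, must supply this moment: P = 239.134/3.3 = 72.4648 kN.

P ≈ 72.5 kN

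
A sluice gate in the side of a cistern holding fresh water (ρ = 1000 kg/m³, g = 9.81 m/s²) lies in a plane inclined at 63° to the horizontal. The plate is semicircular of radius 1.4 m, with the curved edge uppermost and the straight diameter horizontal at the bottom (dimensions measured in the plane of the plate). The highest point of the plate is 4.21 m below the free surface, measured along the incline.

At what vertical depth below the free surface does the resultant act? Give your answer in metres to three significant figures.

h_p = 4.49 m

γ = ρg = 1000 × 9.81 = 9810 N/m³ = 9.81 kN/m³.
Let θ = 63° be the plate's angle to the horizontal; measure y along the incline from where the plane meets the free surface. Vertical depth h = y·sinθ with sinθ = 0.891007.
The centroid lies 4r/(3π) = 0.594178 m above the diameter, so r − 4r/(3π) = 1.4 − 0.594178 = 0.805822 m below the topmost point, so y_c = 4.21 + 0.805822 = 5.01582 m and h_c = 5.01582 × 0.891007 = 4.46913 m.
A = πr²/2 = π × 1.4²/2 = 3.07876 m².
Resultant F = γ·h_c·A = 9.81 × 4.46913 × 3.07876 = 134.98 kN.
I_c = (π/8 − 8/(9π))·r⁴ = 0.109757 × 1.4⁴ = 0.421642 m⁴.
Centre of pressure: y_p = y_c + I_c/(y_c·A) = 5.01582 + 0.421642/(5.01582 × 3.07876) = 5.01582 + 0.027304 = 5.04312 m along the plane.
Vertically, h_p = y_p·sinθ = 5.04312 × 0.891007 = 4.49346 m.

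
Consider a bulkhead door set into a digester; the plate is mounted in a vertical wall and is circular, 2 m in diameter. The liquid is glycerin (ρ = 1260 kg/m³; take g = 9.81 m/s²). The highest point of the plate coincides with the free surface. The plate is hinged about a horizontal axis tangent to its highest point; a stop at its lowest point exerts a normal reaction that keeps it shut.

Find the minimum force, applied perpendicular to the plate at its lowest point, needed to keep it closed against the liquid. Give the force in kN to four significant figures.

P ≈ 24.27 kN

γ = ρg = 1260 × 9.81 / 1000 = 12.3606 kN/m³.
The centroid is at the centre, 1 m below the top of the plate, so the centroid depth is h_c = 1 m.
A = π(1)² = 3.14159 m².
Resultant F = γ·h_c·A = 12.3606 × 1 × 3.14159 = 38.8319 kN.
I_c = πr⁴/4 = π × 1⁴/4 = 0.785398 m⁴.
Centre of pressure: y_p = y_c + I_c/(y_c·A) = 1 + 0.785398/(1 × 3.14159) = 1 + 0.25 = 1.25 m along the plane.
The resultant acts 1 + 0.25 = 1.25 m (along the plate) below the hinge at the top edge, so the moment about the hinge is M = F × 1.25 = 38.8319 × 1.25 = 48.5399 kN·m.
A normal force at the bottom, 2 m from the hinge, must supply this moment: P = 48.5399/2 = 24.27 kN.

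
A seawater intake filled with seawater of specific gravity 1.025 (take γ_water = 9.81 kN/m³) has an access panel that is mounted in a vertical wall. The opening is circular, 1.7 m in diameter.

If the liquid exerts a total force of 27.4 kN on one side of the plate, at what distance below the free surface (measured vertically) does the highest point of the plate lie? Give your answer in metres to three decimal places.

d_top ≈ 0.351 m

γ = 1.025 × 9.81 = 10.05525 kN/m³.
A = π(0.85)² = 2.2698 m².
From F = γ·h_c·A, the centroid depth is h_c = 27.4/(10.05525 × 2.2698) = 1.20052 m.
The centroid is at the centre, 0.85 m below the top of the plate, so the highest point sits at h_top = 1.20052 − 0.85 = 0.35052 m below the surface.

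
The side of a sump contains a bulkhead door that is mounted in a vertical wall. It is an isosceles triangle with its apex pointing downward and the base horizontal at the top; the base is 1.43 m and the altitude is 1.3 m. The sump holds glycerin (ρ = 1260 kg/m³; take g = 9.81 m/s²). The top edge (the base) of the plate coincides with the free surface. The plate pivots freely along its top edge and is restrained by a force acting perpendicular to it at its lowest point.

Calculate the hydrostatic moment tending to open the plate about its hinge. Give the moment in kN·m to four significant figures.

γ = ρg = 1260 × 9.81 / 1000 = 12.3606 kN/m³.
With the apex down, the centroid sits h/3 = 1.3/3 = 0.433333 m below the base (the top edge), so the centroid depth is h_c = 0.433333 m.
A = ½ × 1.43 × 1.3 = 0.9295 m².
Resultant F = γ·h_c·A = 12.3606 × 0.433333 × 0.9295 = 4.97864 kN.
I_c = b·h³/36 = 1.43 × 1.3³/36 = 0.0872697 m⁴.
Centre of pressure: y_p = y_c + I_c/(y_c·A) = 0.433333 + 0.0872697/(0.433333 × 0.9295) = 0.433333 + 0.216667 = 0.65 m along the plane.
The resultant acts 0.433333 + 0.216667 = 0.65 m (along the plate) below the hinge at the top edge, so the moment about the hinge is M = F × 0.65 = 4.97864 × 0.65 = 3.23612 kN·m.

M ≈ 3.236 kN·m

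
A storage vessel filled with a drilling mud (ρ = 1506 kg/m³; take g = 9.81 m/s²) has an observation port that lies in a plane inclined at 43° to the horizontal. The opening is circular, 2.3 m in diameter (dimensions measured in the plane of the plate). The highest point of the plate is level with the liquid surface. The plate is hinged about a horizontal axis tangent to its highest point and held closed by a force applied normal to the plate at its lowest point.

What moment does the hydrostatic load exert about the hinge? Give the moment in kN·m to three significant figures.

M ≈ 69.2 kN·m

γ = ρg = 1506 × 9.81 / 1000 = 14.77386 kN/m³.
Let θ = 43° be the plate's angle to the horizontal; measure y along the incline from where the plane meets the free surface. Vertical depth h = y·sinθ with sinθ = 0.681998.
The centroid is at the centre, 1.15 m below the top of the plate, so y_c = 1.15 m and h_c = 1.15 × 0.681998 = 0.784298 m.
A = π(1.15)² = 4.15476 m².
Resultant F = γ·h_c·A = 14.77386 × 0.784298 × 4.15476 = 48.1417 kN.
I_c = πr⁴/4 = π × 1.15⁴/4 = 1.37367 m⁴.
Centre of pressure: y_p = y_c + I_c/(y_c·A) = 1.15 + 1.37367/(1.15 × 4.15476) = 1.15 + 0.287501 = 1.4375 m along the plane.
The resultant acts 1.15 + 0.287501 = 1.4375 m (along the plate) below the hinge at the top edge, so the moment about the hinge is M = F × 1.4375 = 48.1417 × 1.4375 = 69.2037 kN·m.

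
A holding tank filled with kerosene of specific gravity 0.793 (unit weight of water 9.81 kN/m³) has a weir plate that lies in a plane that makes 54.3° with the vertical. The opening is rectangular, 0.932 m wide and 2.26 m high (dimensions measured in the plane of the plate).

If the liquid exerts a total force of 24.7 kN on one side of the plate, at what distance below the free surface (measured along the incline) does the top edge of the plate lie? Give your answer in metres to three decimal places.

γ = 0.793 × 9.81 = 7.77933 kN/m³.
A = 0.932 × 2.26 = 2.10632 m².
From F = γ·h_c·A, the centroid depth is h_c = 24.7/(7.77933 × 2.10632) = 1.50741 m.
The plate makes 54.3° with the vertical, i.e. θ = 90° − 54.3° = 35.7° to the horizontal. Measuring y along the incline from the free-surface line, vertical depth h = y·sinθ with sinθ = 0.583541.
Along the incline, y_c = h_c/sinθ = 1.50741/0.583541 = 2.58321 m.
The centroid lies 2.26/2 = 1.13 m below the top edge, so the top edge sits at y_top = 2.58321 − 1.13 = 1.45321 m along the incline.

y_top ≈ 1.453 m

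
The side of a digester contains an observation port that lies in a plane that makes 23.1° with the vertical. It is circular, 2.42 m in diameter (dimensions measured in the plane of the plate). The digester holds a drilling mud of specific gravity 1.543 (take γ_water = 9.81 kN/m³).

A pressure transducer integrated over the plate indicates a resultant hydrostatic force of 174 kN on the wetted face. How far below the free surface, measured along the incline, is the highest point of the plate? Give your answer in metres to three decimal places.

γ = 1.543 × 9.81 = 15.13683 kN/m³.
A = π(1.21)² = 4.59961 m².
From F = γ·h_c·A, the centroid depth is h_c = 174/(15.13683 × 4.59961) = 2.49916 m.
The plate makes 23.1° with the vertical, i.e. θ = 90° − 23.1° = 66.9° to the horizontal. Measuring y along the incline from the free-surface line, vertical depth h = y·sinθ with sinθ = 0.919821.
Along the incline, y_c = h_c/sinθ = 2.49916/0.919821 = 2.71701 m.
The centroid is at the centre, 1.21 m below the top of the plate, so the highest point sits at y_top = 2.71701 − 1.21 = 1.50701 m along the incline.

y_top ≈ 1.507 m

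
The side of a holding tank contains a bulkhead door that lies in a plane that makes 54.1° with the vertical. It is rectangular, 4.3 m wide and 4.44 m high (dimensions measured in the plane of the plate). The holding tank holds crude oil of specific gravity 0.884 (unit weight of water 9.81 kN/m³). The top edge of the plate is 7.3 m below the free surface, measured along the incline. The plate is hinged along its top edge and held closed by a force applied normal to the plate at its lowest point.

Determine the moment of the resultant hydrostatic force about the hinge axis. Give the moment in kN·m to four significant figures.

M ≈ 2211 kN·m

γ = 0.884 × 9.81 = 8.67204 kN/m³.
The plate makes 54.1° with the vertical, i.e. θ = 90° − 54.1° = 35.9° to the horizontal. Measuring y along the incline from the free-surface line, vertical depth h = y·sinθ with sinθ = 0.586372.
The centroid lies 4.44/2 = 2.22 m below the top edge, so y_c = 7.3 + 2.22 = 9.52 m and h_c = 9.52 × 0.586372 = 5.58226 m.
A = 4.3 × 4.44 = 19.092 m².
Resultant F = γ·h_c·A = 8.67204 × 5.58226 × 19.092 = 924.236 kN.
I_c = b·h³/12 = 4.3 × 4.44³/12 = 31.3643 m⁴.
Centre of pressure: y_p = y_c + I_c/(y_c·A) = 9.52 + 31.3643/(9.52 × 19.092) = 9.52 + 0.172563 = 9.69256 m along the plane.
The resultant acts 2.22 + 0.172563 = 2.39256 m (along the plate) below the hinge at the top edge, so the moment about the hinge is M = F × 2.39256 = 924.236 × 2.39256 = 2211.29 kN·m.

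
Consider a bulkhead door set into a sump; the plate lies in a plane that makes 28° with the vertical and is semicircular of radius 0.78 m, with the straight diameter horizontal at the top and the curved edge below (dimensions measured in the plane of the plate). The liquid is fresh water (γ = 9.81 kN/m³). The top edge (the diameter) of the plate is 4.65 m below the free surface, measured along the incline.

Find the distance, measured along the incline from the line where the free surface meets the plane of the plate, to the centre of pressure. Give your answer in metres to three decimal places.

γ = 9.81 kN/m³.
The plate makes 28° with the vertical, i.e. θ = 90° − 28° = 62° to the horizontal. Measuring y along the incline from the free-surface line, vertical depth h = y·sinθ with sinθ = 0.882948.
The centroid of a semicircle lies 4r/(3π) = 0.331042 m from the diameter, here below the top edge, so y_c = 4.65 + 0.331042 = 4.98104 m and h_c = 4.98104 × 0.882948 = 4.398 m.
A = πr²/2 = π × 0.78²/2 = 0.955672 m².
Resultant F = γ·h_c·A = 9.81 × 4.398 × 0.955672 = 41.2319 kN.
I_c = (π/8 − 8/(9π))·r⁴ = 0.109757 × 0.78⁴ = 0.0406266 m⁴.
Centre of pressure: y_p = y_c + I_c/(y_c·A) = 4.98104 + 0.0406266/(4.98104 × 0.955672) = 4.98104 + 0.00853457 = 4.98957 m along the plane.

y_p = 4.990 m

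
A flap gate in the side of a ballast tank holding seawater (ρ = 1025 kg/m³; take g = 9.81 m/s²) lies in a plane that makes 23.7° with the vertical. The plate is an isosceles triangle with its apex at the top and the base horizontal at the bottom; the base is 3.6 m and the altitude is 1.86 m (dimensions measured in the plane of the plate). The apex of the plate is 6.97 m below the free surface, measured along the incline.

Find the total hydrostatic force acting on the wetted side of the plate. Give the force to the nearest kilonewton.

γ = ρg = 1025 × 9.81 / 1000 = 10.05525 kN/m³.
The plate makes 23.7° with the vertical, i.e. θ = 90° − 23.7° = 66.3° to the horizontal. Measuring y along the incline from the free-surface line, vertical depth h = y·sinθ with sinθ = 0.915663.
With the apex up, the centroid sits 2h/3 = 2 × 1.86/3 = 1.24 m below the apex, so y_c = 6.97 + 1.24 = 8.21 m and h_c = 8.21 × 0.915663 = 7.51759 m.
A = ½ × 3.6 × 1.86 = 3.348 m².
Resultant F = γ·h_c·A = 10.05525 × 7.51759 × 3.348 = 253.079 kN.

F ≈ 253 kN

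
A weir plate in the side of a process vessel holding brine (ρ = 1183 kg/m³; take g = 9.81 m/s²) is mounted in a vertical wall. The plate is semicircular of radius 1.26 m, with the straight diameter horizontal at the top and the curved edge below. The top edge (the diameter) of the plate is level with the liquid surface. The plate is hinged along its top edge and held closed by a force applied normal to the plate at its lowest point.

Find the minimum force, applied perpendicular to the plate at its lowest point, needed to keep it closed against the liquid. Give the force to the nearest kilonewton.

γ = ρg = 1183 × 9.81 / 1000 = 11.60523 kN/m³.
The centroid of a semicircle lies 4r/(3π) = 0.534761 m from the diameter, here below the top edge, so the centroid depth is h_c = 0.534761 m.
A = πr²/2 = π × 1.26²/2 = 2.4938 m².
Resultant F = γ·h_c·A = 11.60523 × 0.534761 × 2.4938 = 15.4766 kN.
I_c = (π/8 − 8/(9π))·r⁴ = 0.109757 × 1.26⁴ = 0.27664 m⁴.
Centre of pressure: y_p = y_c + I_c/(y_c·A) = 0.534761 + 0.27664/(0.534761 × 2.4938) = 0.534761 + 0.207441 = 0.742202 m along the plane.
The resultant acts 0.534761 + 0.207441 = 0.742202 m (along the plate) below the hinge at the top edge, so the moment about the hinge is M = F × 0.742202 = 15.4766 × 0.742202 = 11.4868 kN·m.
A normal force at the bottom, 1.26 m from the hinge, must supply this moment: P = 11.4868/1.26 = 9.11651 kN.

P ≈ 9 kN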